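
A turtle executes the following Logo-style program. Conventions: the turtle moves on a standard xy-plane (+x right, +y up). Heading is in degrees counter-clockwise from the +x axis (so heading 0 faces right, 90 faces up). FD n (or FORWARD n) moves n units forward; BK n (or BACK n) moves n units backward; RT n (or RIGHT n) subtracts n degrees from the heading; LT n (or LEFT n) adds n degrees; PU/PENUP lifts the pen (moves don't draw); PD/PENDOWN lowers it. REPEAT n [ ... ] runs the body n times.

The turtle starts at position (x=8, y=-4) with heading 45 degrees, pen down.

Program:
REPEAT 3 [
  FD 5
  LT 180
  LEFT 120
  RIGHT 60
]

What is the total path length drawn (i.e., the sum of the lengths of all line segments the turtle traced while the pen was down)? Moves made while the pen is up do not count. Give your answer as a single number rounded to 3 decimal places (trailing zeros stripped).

Executing turtle program step by step:
Start: pos=(8,-4), heading=45, pen down
REPEAT 3 [
  -- iteration 1/3 --
  FD 5: (8,-4) -> (11.536,-0.464) [heading=45, draw]
  LT 180: heading 45 -> 225
  LT 120: heading 225 -> 345
  RT 60: heading 345 -> 285
  -- iteration 2/3 --
  FD 5: (11.536,-0.464) -> (12.83,-5.294) [heading=285, draw]
  LT 180: heading 285 -> 105
  LT 120: heading 105 -> 225
  RT 60: heading 225 -> 165
  -- iteration 3/3 --
  FD 5: (12.83,-5.294) -> (8,-4) [heading=165, draw]
  LT 180: heading 165 -> 345
  LT 120: heading 345 -> 105
  RT 60: heading 105 -> 45
]
Final: pos=(8,-4), heading=45, 3 segment(s) drawn

Segment lengths:
  seg 1: (8,-4) -> (11.536,-0.464), length = 5
  seg 2: (11.536,-0.464) -> (12.83,-5.294), length = 5
  seg 3: (12.83,-5.294) -> (8,-4), length = 5
Total = 15

Answer: 15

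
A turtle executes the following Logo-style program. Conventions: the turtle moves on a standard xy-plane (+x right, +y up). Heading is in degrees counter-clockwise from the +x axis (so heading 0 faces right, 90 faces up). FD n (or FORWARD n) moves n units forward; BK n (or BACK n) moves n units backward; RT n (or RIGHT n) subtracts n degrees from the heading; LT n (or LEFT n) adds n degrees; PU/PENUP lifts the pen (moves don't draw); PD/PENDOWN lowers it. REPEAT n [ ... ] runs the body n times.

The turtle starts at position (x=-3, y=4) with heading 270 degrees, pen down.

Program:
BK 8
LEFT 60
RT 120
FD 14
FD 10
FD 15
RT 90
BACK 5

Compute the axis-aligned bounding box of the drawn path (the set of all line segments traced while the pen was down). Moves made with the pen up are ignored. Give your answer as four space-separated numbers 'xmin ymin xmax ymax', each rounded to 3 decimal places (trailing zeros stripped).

Answer: -36.775 -11.83 -3 12

Derivation:
Executing turtle program step by step:
Start: pos=(-3,4), heading=270, pen down
BK 8: (-3,4) -> (-3,12) [heading=270, draw]
LT 60: heading 270 -> 330
RT 120: heading 330 -> 210
FD 14: (-3,12) -> (-15.124,5) [heading=210, draw]
FD 10: (-15.124,5) -> (-23.785,0) [heading=210, draw]
FD 15: (-23.785,0) -> (-36.775,-7.5) [heading=210, draw]
RT 90: heading 210 -> 120
BK 5: (-36.775,-7.5) -> (-34.275,-11.83) [heading=120, draw]
Final: pos=(-34.275,-11.83), heading=120, 5 segment(s) drawn

Segment endpoints: x in {-36.775, -34.275, -23.785, -15.124, -3, -3}, y in {-11.83, -7.5, 0, 4, 5, 12}
xmin=-36.775, ymin=-11.83, xmax=-3, ymax=12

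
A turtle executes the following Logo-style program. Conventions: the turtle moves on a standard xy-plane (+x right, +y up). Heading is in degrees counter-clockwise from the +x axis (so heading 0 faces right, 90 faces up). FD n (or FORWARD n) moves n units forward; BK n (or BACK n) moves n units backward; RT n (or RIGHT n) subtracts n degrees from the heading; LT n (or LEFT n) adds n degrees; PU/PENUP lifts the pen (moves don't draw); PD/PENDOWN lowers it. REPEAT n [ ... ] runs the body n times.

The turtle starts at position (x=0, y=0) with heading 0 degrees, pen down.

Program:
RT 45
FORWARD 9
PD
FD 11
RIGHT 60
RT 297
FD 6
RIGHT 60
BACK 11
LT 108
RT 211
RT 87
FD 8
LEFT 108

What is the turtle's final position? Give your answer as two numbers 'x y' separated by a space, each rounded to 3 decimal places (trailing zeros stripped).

Executing turtle program step by step:
Start: pos=(0,0), heading=0, pen down
RT 45: heading 0 -> 315
FD 9: (0,0) -> (6.364,-6.364) [heading=315, draw]
PD: pen down
FD 11: (6.364,-6.364) -> (14.142,-14.142) [heading=315, draw]
RT 60: heading 315 -> 255
RT 297: heading 255 -> 318
FD 6: (14.142,-14.142) -> (18.601,-18.157) [heading=318, draw]
RT 60: heading 318 -> 258
BK 11: (18.601,-18.157) -> (20.888,-7.397) [heading=258, draw]
LT 108: heading 258 -> 6
RT 211: heading 6 -> 155
RT 87: heading 155 -> 68
FD 8: (20.888,-7.397) -> (23.885,0.02) [heading=68, draw]
LT 108: heading 68 -> 176
Final: pos=(23.885,0.02), heading=176, 5 segment(s) drawn

Answer: 23.885 0.02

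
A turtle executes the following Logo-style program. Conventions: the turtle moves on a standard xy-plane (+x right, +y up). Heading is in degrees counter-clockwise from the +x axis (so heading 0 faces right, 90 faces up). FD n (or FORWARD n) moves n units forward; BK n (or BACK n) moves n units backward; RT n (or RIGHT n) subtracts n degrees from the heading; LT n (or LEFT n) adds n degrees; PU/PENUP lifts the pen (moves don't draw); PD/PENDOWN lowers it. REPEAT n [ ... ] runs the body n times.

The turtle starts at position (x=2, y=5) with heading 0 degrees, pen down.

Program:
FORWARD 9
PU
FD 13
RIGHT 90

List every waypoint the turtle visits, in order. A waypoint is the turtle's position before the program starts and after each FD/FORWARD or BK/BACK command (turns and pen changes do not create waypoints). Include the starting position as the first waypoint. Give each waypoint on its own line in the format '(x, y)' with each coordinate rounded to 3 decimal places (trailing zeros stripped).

Answer: (2, 5)
(11, 5)
(24, 5)

Derivation:
Executing turtle program step by step:
Start: pos=(2,5), heading=0, pen down
FD 9: (2,5) -> (11,5) [heading=0, draw]
PU: pen up
FD 13: (11,5) -> (24,5) [heading=0, move]
RT 90: heading 0 -> 270
Final: pos=(24,5), heading=270, 1 segment(s) drawn
Waypoints (3 total):
(2, 5)
(11, 5)
(24, 5)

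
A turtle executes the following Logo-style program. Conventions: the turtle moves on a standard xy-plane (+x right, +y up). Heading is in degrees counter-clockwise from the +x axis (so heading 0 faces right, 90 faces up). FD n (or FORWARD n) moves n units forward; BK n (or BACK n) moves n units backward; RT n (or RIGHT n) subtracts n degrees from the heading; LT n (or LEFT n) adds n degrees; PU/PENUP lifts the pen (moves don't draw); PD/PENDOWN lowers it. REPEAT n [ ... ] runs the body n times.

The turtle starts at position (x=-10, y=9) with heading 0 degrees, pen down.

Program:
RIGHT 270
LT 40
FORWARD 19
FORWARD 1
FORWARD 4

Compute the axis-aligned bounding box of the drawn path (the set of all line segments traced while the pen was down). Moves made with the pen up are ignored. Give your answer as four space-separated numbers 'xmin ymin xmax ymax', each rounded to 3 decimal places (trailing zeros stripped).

Answer: -25.427 9 -10 27.385

Derivation:
Executing turtle program step by step:
Start: pos=(-10,9), heading=0, pen down
RT 270: heading 0 -> 90
LT 40: heading 90 -> 130
FD 19: (-10,9) -> (-22.213,23.555) [heading=130, draw]
FD 1: (-22.213,23.555) -> (-22.856,24.321) [heading=130, draw]
FD 4: (-22.856,24.321) -> (-25.427,27.385) [heading=130, draw]
Final: pos=(-25.427,27.385), heading=130, 3 segment(s) drawn

Segment endpoints: x in {-25.427, -22.856, -22.213, -10}, y in {9, 23.555, 24.321, 27.385}
xmin=-25.427, ymin=9, xmax=-10, ymax=27.385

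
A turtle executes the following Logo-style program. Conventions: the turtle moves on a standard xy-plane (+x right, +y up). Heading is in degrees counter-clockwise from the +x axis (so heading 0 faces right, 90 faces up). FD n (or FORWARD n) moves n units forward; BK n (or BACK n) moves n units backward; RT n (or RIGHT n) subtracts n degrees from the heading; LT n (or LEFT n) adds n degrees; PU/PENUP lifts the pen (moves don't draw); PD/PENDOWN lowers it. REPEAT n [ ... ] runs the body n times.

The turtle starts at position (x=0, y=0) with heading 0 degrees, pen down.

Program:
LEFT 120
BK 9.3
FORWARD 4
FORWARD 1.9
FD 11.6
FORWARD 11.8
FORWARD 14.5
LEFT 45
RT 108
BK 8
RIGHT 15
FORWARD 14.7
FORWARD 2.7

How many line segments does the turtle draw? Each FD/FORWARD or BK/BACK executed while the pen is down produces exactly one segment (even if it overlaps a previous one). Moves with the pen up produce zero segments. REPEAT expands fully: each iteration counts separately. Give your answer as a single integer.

Answer: 9

Derivation:
Executing turtle program step by step:
Start: pos=(0,0), heading=0, pen down
LT 120: heading 0 -> 120
BK 9.3: (0,0) -> (4.65,-8.054) [heading=120, draw]
FD 4: (4.65,-8.054) -> (2.65,-4.59) [heading=120, draw]
FD 1.9: (2.65,-4.59) -> (1.7,-2.944) [heading=120, draw]
FD 11.6: (1.7,-2.944) -> (-4.1,7.101) [heading=120, draw]
FD 11.8: (-4.1,7.101) -> (-10,17.321) [heading=120, draw]
FD 14.5: (-10,17.321) -> (-17.25,29.878) [heading=120, draw]
LT 45: heading 120 -> 165
RT 108: heading 165 -> 57
BK 8: (-17.25,29.878) -> (-21.607,23.169) [heading=57, draw]
RT 15: heading 57 -> 42
FD 14.7: (-21.607,23.169) -> (-10.683,33.005) [heading=42, draw]
FD 2.7: (-10.683,33.005) -> (-8.676,34.811) [heading=42, draw]
Final: pos=(-8.676,34.811), heading=42, 9 segment(s) drawn
Segments drawn: 9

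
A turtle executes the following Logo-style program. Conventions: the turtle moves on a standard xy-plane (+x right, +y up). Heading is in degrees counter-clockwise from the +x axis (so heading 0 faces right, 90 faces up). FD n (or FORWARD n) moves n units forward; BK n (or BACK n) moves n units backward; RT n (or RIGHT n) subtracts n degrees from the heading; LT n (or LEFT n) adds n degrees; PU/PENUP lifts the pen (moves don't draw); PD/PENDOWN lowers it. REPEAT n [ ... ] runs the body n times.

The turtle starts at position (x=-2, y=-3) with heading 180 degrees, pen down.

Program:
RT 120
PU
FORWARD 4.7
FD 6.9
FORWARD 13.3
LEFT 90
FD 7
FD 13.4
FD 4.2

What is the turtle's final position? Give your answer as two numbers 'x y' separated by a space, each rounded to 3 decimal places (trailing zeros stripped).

Answer: -10.854 30.864

Derivation:
Executing turtle program step by step:
Start: pos=(-2,-3), heading=180, pen down
RT 120: heading 180 -> 60
PU: pen up
FD 4.7: (-2,-3) -> (0.35,1.07) [heading=60, move]
FD 6.9: (0.35,1.07) -> (3.8,7.046) [heading=60, move]
FD 13.3: (3.8,7.046) -> (10.45,18.564) [heading=60, move]
LT 90: heading 60 -> 150
FD 7: (10.45,18.564) -> (4.388,22.064) [heading=150, move]
FD 13.4: (4.388,22.064) -> (-7.217,28.764) [heading=150, move]
FD 4.2: (-7.217,28.764) -> (-10.854,30.864) [heading=150, move]
Final: pos=(-10.854,30.864), heading=150, 0 segment(s) drawn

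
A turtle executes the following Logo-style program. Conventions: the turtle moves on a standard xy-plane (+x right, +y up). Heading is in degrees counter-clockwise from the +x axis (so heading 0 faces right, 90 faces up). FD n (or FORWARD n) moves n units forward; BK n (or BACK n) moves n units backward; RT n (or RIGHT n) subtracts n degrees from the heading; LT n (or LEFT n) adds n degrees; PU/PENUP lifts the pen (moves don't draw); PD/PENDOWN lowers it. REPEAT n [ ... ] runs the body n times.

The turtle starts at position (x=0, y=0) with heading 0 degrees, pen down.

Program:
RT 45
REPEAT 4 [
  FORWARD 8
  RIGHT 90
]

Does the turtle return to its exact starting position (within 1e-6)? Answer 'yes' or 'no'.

Answer: yes

Derivation:
Executing turtle program step by step:
Start: pos=(0,0), heading=0, pen down
RT 45: heading 0 -> 315
REPEAT 4 [
  -- iteration 1/4 --
  FD 8: (0,0) -> (5.657,-5.657) [heading=315, draw]
  RT 90: heading 315 -> 225
  -- iteration 2/4 --
  FD 8: (5.657,-5.657) -> (0,-11.314) [heading=225, draw]
  RT 90: heading 225 -> 135
  -- iteration 3/4 --
  FD 8: (0,-11.314) -> (-5.657,-5.657) [heading=135, draw]
  RT 90: heading 135 -> 45
  -- iteration 4/4 --
  FD 8: (-5.657,-5.657) -> (0,0) [heading=45, draw]
  RT 90: heading 45 -> 315
]
Final: pos=(0,0), heading=315, 4 segment(s) drawn

Start position: (0, 0)
Final position: (0, 0)
Distance = 0; < 1e-6 -> CLOSED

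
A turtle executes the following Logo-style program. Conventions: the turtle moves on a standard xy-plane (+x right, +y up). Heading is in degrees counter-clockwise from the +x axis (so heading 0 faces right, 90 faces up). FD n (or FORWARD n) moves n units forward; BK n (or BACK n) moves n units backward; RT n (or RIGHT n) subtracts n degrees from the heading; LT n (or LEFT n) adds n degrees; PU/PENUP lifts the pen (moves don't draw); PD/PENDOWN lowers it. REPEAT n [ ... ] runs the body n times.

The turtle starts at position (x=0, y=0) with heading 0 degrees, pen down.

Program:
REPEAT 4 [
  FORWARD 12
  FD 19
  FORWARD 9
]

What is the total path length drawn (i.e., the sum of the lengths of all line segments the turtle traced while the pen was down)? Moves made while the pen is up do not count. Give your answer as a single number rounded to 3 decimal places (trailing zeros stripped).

Executing turtle program step by step:
Start: pos=(0,0), heading=0, pen down
REPEAT 4 [
  -- iteration 1/4 --
  FD 12: (0,0) -> (12,0) [heading=0, draw]
  FD 19: (12,0) -> (31,0) [heading=0, draw]
  FD 9: (31,0) -> (40,0) [heading=0, draw]
  -- iteration 2/4 --
  FD 12: (40,0) -> (52,0) [heading=0, draw]
  FD 19: (52,0) -> (71,0) [heading=0, draw]
  FD 9: (71,0) -> (80,0) [heading=0, draw]
  -- iteration 3/4 --
  FD 12: (80,0) -> (92,0) [heading=0, draw]
  FD 19: (92,0) -> (111,0) [heading=0, draw]
  FD 9: (111,0) -> (120,0) [heading=0, draw]
  -- iteration 4/4 --
  FD 12: (120,0) -> (132,0) [heading=0, draw]
  FD 19: (132,0) -> (151,0) [heading=0, draw]
  FD 9: (151,0) -> (160,0) [heading=0, draw]
]
Final: pos=(160,0), heading=0, 12 segment(s) drawn

Segment lengths:
  seg 1: (0,0) -> (12,0), length = 12
  seg 2: (12,0) -> (31,0), length = 19
  seg 3: (31,0) -> (40,0), length = 9
  seg 4: (40,0) -> (52,0), length = 12
  seg 5: (52,0) -> (71,0), length = 19
  seg 6: (71,0) -> (80,0), length = 9
  seg 7: (80,0) -> (92,0), length = 12
  seg 8: (92,0) -> (111,0), length = 19
  seg 9: (111,0) -> (120,0), length = 9
  seg 10: (120,0) -> (132,0), length = 12
  seg 11: (132,0) -> (151,0), length = 19
  seg 12: (151,0) -> (160,0), length = 9
Total = 160

Answer: 160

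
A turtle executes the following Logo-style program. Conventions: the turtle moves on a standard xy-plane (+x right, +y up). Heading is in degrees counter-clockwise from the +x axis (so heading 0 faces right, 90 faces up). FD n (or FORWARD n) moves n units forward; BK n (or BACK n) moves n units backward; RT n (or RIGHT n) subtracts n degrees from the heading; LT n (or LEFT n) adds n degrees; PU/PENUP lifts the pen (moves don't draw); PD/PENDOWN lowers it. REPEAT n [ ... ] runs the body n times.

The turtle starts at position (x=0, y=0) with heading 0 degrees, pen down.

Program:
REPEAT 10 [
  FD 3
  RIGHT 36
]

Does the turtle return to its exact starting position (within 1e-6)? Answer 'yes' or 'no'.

Answer: yes

Derivation:
Executing turtle program step by step:
Start: pos=(0,0), heading=0, pen down
REPEAT 10 [
  -- iteration 1/10 --
  FD 3: (0,0) -> (3,0) [heading=0, draw]
  RT 36: heading 0 -> 324
  -- iteration 2/10 --
  FD 3: (3,0) -> (5.427,-1.763) [heading=324, draw]
  RT 36: heading 324 -> 288
  -- iteration 3/10 --
  FD 3: (5.427,-1.763) -> (6.354,-4.617) [heading=288, draw]
  RT 36: heading 288 -> 252
  -- iteration 4/10 --
  FD 3: (6.354,-4.617) -> (5.427,-7.47) [heading=252, draw]
  RT 36: heading 252 -> 216
  -- iteration 5/10 --
  FD 3: (5.427,-7.47) -> (3,-9.233) [heading=216, draw]
  RT 36: heading 216 -> 180
  -- iteration 6/10 --
  FD 3: (3,-9.233) -> (0,-9.233) [heading=180, draw]
  RT 36: heading 180 -> 144
  -- iteration 7/10 --
  FD 3: (0,-9.233) -> (-2.427,-7.47) [heading=144, draw]
  RT 36: heading 144 -> 108
  -- iteration 8/10 --
  FD 3: (-2.427,-7.47) -> (-3.354,-4.617) [heading=108, draw]
  RT 36: heading 108 -> 72
  -- iteration 9/10 --
  FD 3: (-3.354,-4.617) -> (-2.427,-1.763) [heading=72, draw]
  RT 36: heading 72 -> 36
  -- iteration 10/10 --
  FD 3: (-2.427,-1.763) -> (0,0) [heading=36, draw]
  RT 36: heading 36 -> 0
]
Final: pos=(0,0), heading=0, 10 segment(s) drawn

Start position: (0, 0)
Final position: (0, 0)
Distance = 0; < 1e-6 -> CLOSED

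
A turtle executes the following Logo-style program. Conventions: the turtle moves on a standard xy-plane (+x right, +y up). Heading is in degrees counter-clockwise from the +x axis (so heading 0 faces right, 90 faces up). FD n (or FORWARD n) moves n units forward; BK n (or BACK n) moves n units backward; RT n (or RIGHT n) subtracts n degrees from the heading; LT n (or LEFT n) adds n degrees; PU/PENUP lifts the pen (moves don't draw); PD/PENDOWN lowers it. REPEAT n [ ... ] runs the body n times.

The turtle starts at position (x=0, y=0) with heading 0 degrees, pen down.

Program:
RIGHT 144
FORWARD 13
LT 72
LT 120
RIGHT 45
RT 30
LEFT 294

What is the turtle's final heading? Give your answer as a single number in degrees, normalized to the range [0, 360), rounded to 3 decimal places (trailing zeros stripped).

Executing turtle program step by step:
Start: pos=(0,0), heading=0, pen down
RT 144: heading 0 -> 216
FD 13: (0,0) -> (-10.517,-7.641) [heading=216, draw]
LT 72: heading 216 -> 288
LT 120: heading 288 -> 48
RT 45: heading 48 -> 3
RT 30: heading 3 -> 333
LT 294: heading 333 -> 267
Final: pos=(-10.517,-7.641), heading=267, 1 segment(s) drawn

Answer: 267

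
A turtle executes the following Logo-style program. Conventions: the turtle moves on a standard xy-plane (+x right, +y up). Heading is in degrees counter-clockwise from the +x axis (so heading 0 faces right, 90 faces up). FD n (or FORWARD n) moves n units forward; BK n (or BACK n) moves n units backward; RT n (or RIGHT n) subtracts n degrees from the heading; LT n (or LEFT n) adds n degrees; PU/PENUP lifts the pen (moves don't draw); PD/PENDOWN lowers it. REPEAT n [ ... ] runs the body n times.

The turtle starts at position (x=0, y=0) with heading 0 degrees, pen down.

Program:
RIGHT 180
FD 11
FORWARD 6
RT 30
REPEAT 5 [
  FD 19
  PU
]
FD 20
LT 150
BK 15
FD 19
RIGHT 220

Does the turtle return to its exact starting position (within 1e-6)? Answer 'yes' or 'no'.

Executing turtle program step by step:
Start: pos=(0,0), heading=0, pen down
RT 180: heading 0 -> 180
FD 11: (0,0) -> (-11,0) [heading=180, draw]
FD 6: (-11,0) -> (-17,0) [heading=180, draw]
RT 30: heading 180 -> 150
REPEAT 5 [
  -- iteration 1/5 --
  FD 19: (-17,0) -> (-33.454,9.5) [heading=150, draw]
  PU: pen up
  -- iteration 2/5 --
  FD 19: (-33.454,9.5) -> (-49.909,19) [heading=150, move]
  PU: pen up
  -- iteration 3/5 --
  FD 19: (-49.909,19) -> (-66.363,28.5) [heading=150, move]
  PU: pen up
  -- iteration 4/5 --
  FD 19: (-66.363,28.5) -> (-82.818,38) [heading=150, move]
  PU: pen up
  -- iteration 5/5 --
  FD 19: (-82.818,38) -> (-99.272,47.5) [heading=150, move]
  PU: pen up
]
FD 20: (-99.272,47.5) -> (-116.593,57.5) [heading=150, move]
LT 150: heading 150 -> 300
BK 15: (-116.593,57.5) -> (-124.093,70.49) [heading=300, move]
FD 19: (-124.093,70.49) -> (-114.593,54.036) [heading=300, move]
RT 220: heading 300 -> 80
Final: pos=(-114.593,54.036), heading=80, 3 segment(s) drawn

Start position: (0, 0)
Final position: (-114.593, 54.036)
Distance = 126.694; >= 1e-6 -> NOT closed

Answer: no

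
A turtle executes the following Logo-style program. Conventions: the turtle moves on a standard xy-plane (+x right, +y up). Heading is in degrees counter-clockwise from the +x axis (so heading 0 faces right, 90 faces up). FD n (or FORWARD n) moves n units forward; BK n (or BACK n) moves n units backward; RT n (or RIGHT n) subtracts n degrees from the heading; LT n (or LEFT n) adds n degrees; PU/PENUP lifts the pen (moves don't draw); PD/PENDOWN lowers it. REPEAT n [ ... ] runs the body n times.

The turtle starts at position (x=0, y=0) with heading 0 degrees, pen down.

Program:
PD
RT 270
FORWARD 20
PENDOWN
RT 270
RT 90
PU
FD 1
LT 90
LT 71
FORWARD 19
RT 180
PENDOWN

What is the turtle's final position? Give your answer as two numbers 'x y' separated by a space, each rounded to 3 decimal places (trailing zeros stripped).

Answer: -6.186 3.035

Derivation:
Executing turtle program step by step:
Start: pos=(0,0), heading=0, pen down
PD: pen down
RT 270: heading 0 -> 90
FD 20: (0,0) -> (0,20) [heading=90, draw]
PD: pen down
RT 270: heading 90 -> 180
RT 90: heading 180 -> 90
PU: pen up
FD 1: (0,20) -> (0,21) [heading=90, move]
LT 90: heading 90 -> 180
LT 71: heading 180 -> 251
FD 19: (0,21) -> (-6.186,3.035) [heading=251, move]
RT 180: heading 251 -> 71
PD: pen down
Final: pos=(-6.186,3.035), heading=71, 1 segment(s) drawn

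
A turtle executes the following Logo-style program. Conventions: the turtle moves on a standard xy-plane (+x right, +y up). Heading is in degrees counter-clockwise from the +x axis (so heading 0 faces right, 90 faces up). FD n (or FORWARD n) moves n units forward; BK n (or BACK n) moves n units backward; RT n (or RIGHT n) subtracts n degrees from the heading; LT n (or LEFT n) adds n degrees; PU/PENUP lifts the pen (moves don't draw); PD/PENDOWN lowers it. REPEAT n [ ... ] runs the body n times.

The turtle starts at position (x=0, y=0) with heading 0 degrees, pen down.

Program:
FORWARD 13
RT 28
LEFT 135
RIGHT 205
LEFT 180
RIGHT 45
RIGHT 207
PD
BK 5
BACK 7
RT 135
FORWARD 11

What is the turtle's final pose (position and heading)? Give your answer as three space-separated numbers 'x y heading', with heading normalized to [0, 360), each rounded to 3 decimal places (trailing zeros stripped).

Answer: 31.127 11.094 55

Derivation:
Executing turtle program step by step:
Start: pos=(0,0), heading=0, pen down
FD 13: (0,0) -> (13,0) [heading=0, draw]
RT 28: heading 0 -> 332
LT 135: heading 332 -> 107
RT 205: heading 107 -> 262
LT 180: heading 262 -> 82
RT 45: heading 82 -> 37
RT 207: heading 37 -> 190
PD: pen down
BK 5: (13,0) -> (17.924,0.868) [heading=190, draw]
BK 7: (17.924,0.868) -> (24.818,2.084) [heading=190, draw]
RT 135: heading 190 -> 55
FD 11: (24.818,2.084) -> (31.127,11.094) [heading=55, draw]
Final: pos=(31.127,11.094), heading=55, 4 segment(s) drawn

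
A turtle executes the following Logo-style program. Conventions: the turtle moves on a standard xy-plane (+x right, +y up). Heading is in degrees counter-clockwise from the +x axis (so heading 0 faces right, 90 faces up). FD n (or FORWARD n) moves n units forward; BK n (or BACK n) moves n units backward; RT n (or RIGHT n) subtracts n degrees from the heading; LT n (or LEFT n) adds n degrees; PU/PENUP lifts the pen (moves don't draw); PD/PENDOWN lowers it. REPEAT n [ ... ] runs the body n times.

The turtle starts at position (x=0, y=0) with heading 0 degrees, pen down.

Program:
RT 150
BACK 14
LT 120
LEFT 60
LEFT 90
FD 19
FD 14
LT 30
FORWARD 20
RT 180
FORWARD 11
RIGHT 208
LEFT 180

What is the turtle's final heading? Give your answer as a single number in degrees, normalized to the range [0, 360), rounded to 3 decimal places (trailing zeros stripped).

Answer: 302

Derivation:
Executing turtle program step by step:
Start: pos=(0,0), heading=0, pen down
RT 150: heading 0 -> 210
BK 14: (0,0) -> (12.124,7) [heading=210, draw]
LT 120: heading 210 -> 330
LT 60: heading 330 -> 30
LT 90: heading 30 -> 120
FD 19: (12.124,7) -> (2.624,23.454) [heading=120, draw]
FD 14: (2.624,23.454) -> (-4.376,35.579) [heading=120, draw]
LT 30: heading 120 -> 150
FD 20: (-4.376,35.579) -> (-21.696,45.579) [heading=150, draw]
RT 180: heading 150 -> 330
FD 11: (-21.696,45.579) -> (-12.17,40.079) [heading=330, draw]
RT 208: heading 330 -> 122
LT 180: heading 122 -> 302
Final: pos=(-12.17,40.079), heading=302, 5 segment(s) drawn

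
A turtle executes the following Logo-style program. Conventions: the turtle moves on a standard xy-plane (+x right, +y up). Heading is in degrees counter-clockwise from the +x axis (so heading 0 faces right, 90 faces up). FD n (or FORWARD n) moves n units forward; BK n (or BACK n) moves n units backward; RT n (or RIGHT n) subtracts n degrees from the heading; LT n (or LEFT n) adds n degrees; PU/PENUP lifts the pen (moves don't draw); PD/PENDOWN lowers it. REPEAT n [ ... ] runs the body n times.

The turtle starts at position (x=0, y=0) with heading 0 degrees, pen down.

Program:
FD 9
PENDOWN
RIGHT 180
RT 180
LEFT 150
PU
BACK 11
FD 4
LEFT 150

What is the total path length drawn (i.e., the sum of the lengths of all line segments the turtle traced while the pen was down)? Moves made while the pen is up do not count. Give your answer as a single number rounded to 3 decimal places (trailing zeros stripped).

Answer: 9

Derivation:
Executing turtle program step by step:
Start: pos=(0,0), heading=0, pen down
FD 9: (0,0) -> (9,0) [heading=0, draw]
PD: pen down
RT 180: heading 0 -> 180
RT 180: heading 180 -> 0
LT 150: heading 0 -> 150
PU: pen up
BK 11: (9,0) -> (18.526,-5.5) [heading=150, move]
FD 4: (18.526,-5.5) -> (15.062,-3.5) [heading=150, move]
LT 150: heading 150 -> 300
Final: pos=(15.062,-3.5), heading=300, 1 segment(s) drawn

Segment lengths:
  seg 1: (0,0) -> (9,0), length = 9
Total = 9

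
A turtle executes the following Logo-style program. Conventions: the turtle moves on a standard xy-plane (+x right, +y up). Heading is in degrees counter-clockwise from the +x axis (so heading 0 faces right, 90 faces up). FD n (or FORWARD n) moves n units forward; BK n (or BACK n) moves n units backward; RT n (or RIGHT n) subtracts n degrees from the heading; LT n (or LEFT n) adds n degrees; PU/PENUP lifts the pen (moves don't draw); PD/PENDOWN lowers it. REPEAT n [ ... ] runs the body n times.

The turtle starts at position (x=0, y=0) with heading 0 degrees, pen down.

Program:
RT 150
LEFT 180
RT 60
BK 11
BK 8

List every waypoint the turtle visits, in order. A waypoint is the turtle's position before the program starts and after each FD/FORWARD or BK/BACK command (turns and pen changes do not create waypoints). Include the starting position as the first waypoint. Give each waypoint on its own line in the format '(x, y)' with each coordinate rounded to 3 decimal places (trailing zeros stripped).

Executing turtle program step by step:
Start: pos=(0,0), heading=0, pen down
RT 150: heading 0 -> 210
LT 180: heading 210 -> 30
RT 60: heading 30 -> 330
BK 11: (0,0) -> (-9.526,5.5) [heading=330, draw]
BK 8: (-9.526,5.5) -> (-16.454,9.5) [heading=330, draw]
Final: pos=(-16.454,9.5), heading=330, 2 segment(s) drawn
Waypoints (3 total):
(0, 0)
(-9.526, 5.5)
(-16.454, 9.5)

Answer: (0, 0)
(-9.526, 5.5)
(-16.454, 9.5)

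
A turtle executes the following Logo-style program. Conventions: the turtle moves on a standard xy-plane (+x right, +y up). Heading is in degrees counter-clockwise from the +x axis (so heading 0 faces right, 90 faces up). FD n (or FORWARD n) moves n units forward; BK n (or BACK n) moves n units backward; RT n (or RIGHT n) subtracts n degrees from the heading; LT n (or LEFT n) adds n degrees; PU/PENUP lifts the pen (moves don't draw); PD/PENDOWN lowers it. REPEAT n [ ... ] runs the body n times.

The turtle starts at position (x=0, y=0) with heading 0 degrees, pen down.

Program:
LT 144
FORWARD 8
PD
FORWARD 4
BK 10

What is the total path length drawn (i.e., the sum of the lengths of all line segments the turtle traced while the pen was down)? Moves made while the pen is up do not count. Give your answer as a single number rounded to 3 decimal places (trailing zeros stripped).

Executing turtle program step by step:
Start: pos=(0,0), heading=0, pen down
LT 144: heading 0 -> 144
FD 8: (0,0) -> (-6.472,4.702) [heading=144, draw]
PD: pen down
FD 4: (-6.472,4.702) -> (-9.708,7.053) [heading=144, draw]
BK 10: (-9.708,7.053) -> (-1.618,1.176) [heading=144, draw]
Final: pos=(-1.618,1.176), heading=144, 3 segment(s) drawn

Segment lengths:
  seg 1: (0,0) -> (-6.472,4.702), length = 8
  seg 2: (-6.472,4.702) -> (-9.708,7.053), length = 4
  seg 3: (-9.708,7.053) -> (-1.618,1.176), length = 10
Total = 22

Answer: 22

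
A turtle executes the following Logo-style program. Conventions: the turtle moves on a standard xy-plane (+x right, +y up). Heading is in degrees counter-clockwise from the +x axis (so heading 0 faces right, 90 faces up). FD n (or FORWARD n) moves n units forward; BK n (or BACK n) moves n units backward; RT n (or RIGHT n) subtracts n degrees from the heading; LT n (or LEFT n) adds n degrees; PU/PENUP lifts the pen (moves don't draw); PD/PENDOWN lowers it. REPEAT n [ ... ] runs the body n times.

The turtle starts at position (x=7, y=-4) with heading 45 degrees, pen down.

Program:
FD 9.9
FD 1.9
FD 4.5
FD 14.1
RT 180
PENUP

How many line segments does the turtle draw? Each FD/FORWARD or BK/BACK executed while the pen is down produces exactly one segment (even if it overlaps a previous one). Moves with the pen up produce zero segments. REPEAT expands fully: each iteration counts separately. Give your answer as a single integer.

Executing turtle program step by step:
Start: pos=(7,-4), heading=45, pen down
FD 9.9: (7,-4) -> (14,3) [heading=45, draw]
FD 1.9: (14,3) -> (15.344,4.344) [heading=45, draw]
FD 4.5: (15.344,4.344) -> (18.526,7.526) [heading=45, draw]
FD 14.1: (18.526,7.526) -> (28.496,17.496) [heading=45, draw]
RT 180: heading 45 -> 225
PU: pen up
Final: pos=(28.496,17.496), heading=225, 4 segment(s) drawn
Segments drawn: 4

Answer: 4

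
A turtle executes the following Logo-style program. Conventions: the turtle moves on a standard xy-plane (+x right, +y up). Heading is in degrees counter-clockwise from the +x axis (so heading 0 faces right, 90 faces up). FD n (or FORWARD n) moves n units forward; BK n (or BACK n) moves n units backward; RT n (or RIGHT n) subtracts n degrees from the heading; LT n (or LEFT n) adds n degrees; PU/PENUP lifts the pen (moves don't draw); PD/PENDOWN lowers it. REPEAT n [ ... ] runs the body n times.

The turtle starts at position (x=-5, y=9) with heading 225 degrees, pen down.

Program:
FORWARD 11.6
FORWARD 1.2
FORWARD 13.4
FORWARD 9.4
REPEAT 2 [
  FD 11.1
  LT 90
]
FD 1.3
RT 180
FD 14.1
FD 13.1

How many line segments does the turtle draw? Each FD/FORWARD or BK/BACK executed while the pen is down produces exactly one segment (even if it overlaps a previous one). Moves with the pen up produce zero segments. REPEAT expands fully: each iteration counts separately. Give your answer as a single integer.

Answer: 9

Derivation:
Executing turtle program step by step:
Start: pos=(-5,9), heading=225, pen down
FD 11.6: (-5,9) -> (-13.202,0.798) [heading=225, draw]
FD 1.2: (-13.202,0.798) -> (-14.051,-0.051) [heading=225, draw]
FD 13.4: (-14.051,-0.051) -> (-23.526,-9.526) [heading=225, draw]
FD 9.4: (-23.526,-9.526) -> (-30.173,-16.173) [heading=225, draw]
REPEAT 2 [
  -- iteration 1/2 --
  FD 11.1: (-30.173,-16.173) -> (-38.022,-24.022) [heading=225, draw]
  LT 90: heading 225 -> 315
  -- iteration 2/2 --
  FD 11.1: (-38.022,-24.022) -> (-30.173,-31.871) [heading=315, draw]
  LT 90: heading 315 -> 45
]
FD 1.3: (-30.173,-31.871) -> (-29.254,-30.952) [heading=45, draw]
RT 180: heading 45 -> 225
FD 14.1: (-29.254,-30.952) -> (-39.224,-40.922) [heading=225, draw]
FD 13.1: (-39.224,-40.922) -> (-48.487,-50.185) [heading=225, draw]
Final: pos=(-48.487,-50.185), heading=225, 9 segment(s) drawn
Segments drawn: 9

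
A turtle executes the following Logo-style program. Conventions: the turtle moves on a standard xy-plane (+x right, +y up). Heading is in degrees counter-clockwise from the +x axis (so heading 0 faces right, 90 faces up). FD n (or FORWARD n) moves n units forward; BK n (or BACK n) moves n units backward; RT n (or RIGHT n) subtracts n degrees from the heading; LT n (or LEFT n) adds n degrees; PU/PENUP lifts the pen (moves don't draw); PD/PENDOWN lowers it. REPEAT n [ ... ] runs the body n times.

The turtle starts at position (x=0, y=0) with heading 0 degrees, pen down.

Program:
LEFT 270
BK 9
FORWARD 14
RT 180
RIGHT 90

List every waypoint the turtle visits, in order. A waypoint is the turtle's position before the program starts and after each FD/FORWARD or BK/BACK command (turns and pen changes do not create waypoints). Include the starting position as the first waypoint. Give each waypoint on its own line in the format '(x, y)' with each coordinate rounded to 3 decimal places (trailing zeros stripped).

Answer: (0, 0)
(0, 9)
(0, -5)

Derivation:
Executing turtle program step by step:
Start: pos=(0,0), heading=0, pen down
LT 270: heading 0 -> 270
BK 9: (0,0) -> (0,9) [heading=270, draw]
FD 14: (0,9) -> (0,-5) [heading=270, draw]
RT 180: heading 270 -> 90
RT 90: heading 90 -> 0
Final: pos=(0,-5), heading=0, 2 segment(s) drawn
Waypoints (3 total):
(0, 0)
(0, 9)
(0, -5)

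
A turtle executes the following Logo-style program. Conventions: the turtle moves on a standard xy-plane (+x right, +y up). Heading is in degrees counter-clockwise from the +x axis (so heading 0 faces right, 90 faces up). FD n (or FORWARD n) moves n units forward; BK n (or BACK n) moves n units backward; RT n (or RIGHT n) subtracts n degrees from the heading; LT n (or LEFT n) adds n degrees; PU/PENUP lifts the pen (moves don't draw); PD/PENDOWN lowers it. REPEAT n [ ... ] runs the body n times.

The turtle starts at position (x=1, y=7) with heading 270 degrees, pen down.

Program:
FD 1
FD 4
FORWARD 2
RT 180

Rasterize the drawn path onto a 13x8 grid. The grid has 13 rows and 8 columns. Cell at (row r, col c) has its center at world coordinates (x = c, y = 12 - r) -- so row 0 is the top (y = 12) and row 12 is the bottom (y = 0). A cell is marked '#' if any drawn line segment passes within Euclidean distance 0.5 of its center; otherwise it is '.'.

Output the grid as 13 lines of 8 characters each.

Segment 0: (1,7) -> (1,6)
Segment 1: (1,6) -> (1,2)
Segment 2: (1,2) -> (1,0)

Answer: ........
........
........
........
........
.#......
.#......
.#......
.#......
.#......
.#......
.#......
.#......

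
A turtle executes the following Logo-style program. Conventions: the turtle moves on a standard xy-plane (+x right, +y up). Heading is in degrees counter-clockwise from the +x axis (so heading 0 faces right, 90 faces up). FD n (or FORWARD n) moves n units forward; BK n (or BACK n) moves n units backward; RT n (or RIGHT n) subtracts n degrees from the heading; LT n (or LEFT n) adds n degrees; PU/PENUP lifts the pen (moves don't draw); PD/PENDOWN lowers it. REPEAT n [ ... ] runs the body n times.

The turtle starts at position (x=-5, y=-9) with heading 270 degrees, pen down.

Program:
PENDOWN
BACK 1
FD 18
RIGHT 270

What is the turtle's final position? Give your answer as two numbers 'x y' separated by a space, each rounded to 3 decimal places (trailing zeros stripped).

Answer: -5 -26

Derivation:
Executing turtle program step by step:
Start: pos=(-5,-9), heading=270, pen down
PD: pen down
BK 1: (-5,-9) -> (-5,-8) [heading=270, draw]
FD 18: (-5,-8) -> (-5,-26) [heading=270, draw]
RT 270: heading 270 -> 0
Final: pos=(-5,-26), heading=0, 2 segment(s) drawn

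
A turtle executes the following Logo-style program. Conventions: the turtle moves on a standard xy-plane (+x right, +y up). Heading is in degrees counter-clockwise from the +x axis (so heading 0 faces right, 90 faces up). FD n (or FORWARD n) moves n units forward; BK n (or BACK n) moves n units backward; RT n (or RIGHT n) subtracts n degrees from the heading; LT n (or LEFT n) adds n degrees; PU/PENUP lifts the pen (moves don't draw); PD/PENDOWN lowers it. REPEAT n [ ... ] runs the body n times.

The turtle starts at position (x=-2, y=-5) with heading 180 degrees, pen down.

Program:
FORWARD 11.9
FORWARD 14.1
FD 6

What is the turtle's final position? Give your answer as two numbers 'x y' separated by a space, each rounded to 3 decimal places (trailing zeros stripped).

Answer: -34 -5

Derivation:
Executing turtle program step by step:
Start: pos=(-2,-5), heading=180, pen down
FD 11.9: (-2,-5) -> (-13.9,-5) [heading=180, draw]
FD 14.1: (-13.9,-5) -> (-28,-5) [heading=180, draw]
FD 6: (-28,-5) -> (-34,-5) [heading=180, draw]
Final: pos=(-34,-5), heading=180, 3 segment(s) drawn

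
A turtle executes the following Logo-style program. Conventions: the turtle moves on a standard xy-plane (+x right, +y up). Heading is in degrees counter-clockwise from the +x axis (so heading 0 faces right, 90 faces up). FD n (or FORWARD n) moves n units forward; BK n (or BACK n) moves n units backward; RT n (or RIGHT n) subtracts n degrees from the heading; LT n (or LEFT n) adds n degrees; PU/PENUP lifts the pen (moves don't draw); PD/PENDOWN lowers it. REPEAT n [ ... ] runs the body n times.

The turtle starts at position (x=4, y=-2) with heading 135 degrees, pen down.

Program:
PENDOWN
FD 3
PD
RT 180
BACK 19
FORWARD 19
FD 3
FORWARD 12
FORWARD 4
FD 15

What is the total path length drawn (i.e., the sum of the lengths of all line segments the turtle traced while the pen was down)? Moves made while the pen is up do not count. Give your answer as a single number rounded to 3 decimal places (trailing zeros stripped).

Executing turtle program step by step:
Start: pos=(4,-2), heading=135, pen down
PD: pen down
FD 3: (4,-2) -> (1.879,0.121) [heading=135, draw]
PD: pen down
RT 180: heading 135 -> 315
BK 19: (1.879,0.121) -> (-11.556,13.556) [heading=315, draw]
FD 19: (-11.556,13.556) -> (1.879,0.121) [heading=315, draw]
FD 3: (1.879,0.121) -> (4,-2) [heading=315, draw]
FD 12: (4,-2) -> (12.485,-10.485) [heading=315, draw]
FD 4: (12.485,-10.485) -> (15.314,-13.314) [heading=315, draw]
FD 15: (15.314,-13.314) -> (25.92,-23.92) [heading=315, draw]
Final: pos=(25.92,-23.92), heading=315, 7 segment(s) drawn

Segment lengths:
  seg 1: (4,-2) -> (1.879,0.121), length = 3
  seg 2: (1.879,0.121) -> (-11.556,13.556), length = 19
  seg 3: (-11.556,13.556) -> (1.879,0.121), length = 19
  seg 4: (1.879,0.121) -> (4,-2), length = 3
  seg 5: (4,-2) -> (12.485,-10.485), length = 12
  seg 6: (12.485,-10.485) -> (15.314,-13.314), length = 4
  seg 7: (15.314,-13.314) -> (25.92,-23.92), length = 15
Total = 75

Answer: 75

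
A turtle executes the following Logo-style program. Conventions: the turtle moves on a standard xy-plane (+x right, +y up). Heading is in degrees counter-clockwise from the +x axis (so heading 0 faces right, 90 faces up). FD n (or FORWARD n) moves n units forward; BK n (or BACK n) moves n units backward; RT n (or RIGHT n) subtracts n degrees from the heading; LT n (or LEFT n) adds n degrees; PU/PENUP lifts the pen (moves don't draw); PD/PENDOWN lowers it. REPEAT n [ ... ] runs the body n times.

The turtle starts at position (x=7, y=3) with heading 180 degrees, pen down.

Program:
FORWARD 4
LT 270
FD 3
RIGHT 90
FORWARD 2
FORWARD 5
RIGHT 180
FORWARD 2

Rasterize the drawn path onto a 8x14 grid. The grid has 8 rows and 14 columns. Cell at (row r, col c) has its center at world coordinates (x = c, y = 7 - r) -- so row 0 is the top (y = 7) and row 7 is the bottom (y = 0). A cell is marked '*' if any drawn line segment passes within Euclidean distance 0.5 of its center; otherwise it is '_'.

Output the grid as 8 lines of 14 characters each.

Answer: ______________
___********___
___*__________
___*__________
___*****______
______________
______________
______________

Derivation:
Segment 0: (7,3) -> (3,3)
Segment 1: (3,3) -> (3,6)
Segment 2: (3,6) -> (5,6)
Segment 3: (5,6) -> (10,6)
Segment 4: (10,6) -> (8,6)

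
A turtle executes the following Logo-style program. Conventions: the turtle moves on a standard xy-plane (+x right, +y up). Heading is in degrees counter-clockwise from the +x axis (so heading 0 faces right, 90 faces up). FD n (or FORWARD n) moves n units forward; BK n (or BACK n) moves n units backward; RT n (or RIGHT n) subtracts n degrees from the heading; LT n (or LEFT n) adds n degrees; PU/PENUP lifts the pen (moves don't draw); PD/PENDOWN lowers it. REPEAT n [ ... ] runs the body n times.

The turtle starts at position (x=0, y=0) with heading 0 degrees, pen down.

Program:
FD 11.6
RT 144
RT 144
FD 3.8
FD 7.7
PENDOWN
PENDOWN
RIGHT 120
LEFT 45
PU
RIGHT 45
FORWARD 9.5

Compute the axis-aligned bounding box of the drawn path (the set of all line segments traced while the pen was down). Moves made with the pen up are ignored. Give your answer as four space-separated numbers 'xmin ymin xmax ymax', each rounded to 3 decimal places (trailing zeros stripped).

Answer: 0 0 15.154 10.937

Derivation:
Executing turtle program step by step:
Start: pos=(0,0), heading=0, pen down
FD 11.6: (0,0) -> (11.6,0) [heading=0, draw]
RT 144: heading 0 -> 216
RT 144: heading 216 -> 72
FD 3.8: (11.6,0) -> (12.774,3.614) [heading=72, draw]
FD 7.7: (12.774,3.614) -> (15.154,10.937) [heading=72, draw]
PD: pen down
PD: pen down
RT 120: heading 72 -> 312
LT 45: heading 312 -> 357
PU: pen up
RT 45: heading 357 -> 312
FD 9.5: (15.154,10.937) -> (21.51,3.877) [heading=312, move]
Final: pos=(21.51,3.877), heading=312, 3 segment(s) drawn

Segment endpoints: x in {0, 11.6, 12.774, 15.154}, y in {0, 3.614, 10.937}
xmin=0, ymin=0, xmax=15.154, ymax=10.937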